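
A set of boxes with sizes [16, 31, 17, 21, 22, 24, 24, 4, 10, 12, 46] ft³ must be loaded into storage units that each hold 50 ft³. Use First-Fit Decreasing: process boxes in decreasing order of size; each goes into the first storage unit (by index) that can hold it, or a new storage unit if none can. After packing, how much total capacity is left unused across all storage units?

23

Sorted descending: 46, 31, 24, 24, 22, 21, 17, 16, 12, 10, 4.
storage unit 1: place 46 ft³, 4 ft³ left
storage unit 2: place 31 ft³, 19 ft³ left
storage unit 3: place 24 ft³, 26 ft³ left
storage unit 3: place 24 ft³, 2 ft³ left
storage unit 4: place 22 ft³, 28 ft³ left
storage unit 4: place 21 ft³, 7 ft³ left
storage unit 2: place 17 ft³, 2 ft³ left
storage unit 5: place 16 ft³, 34 ft³ left
storage unit 5: place 12 ft³, 22 ft³ left
storage unit 5: place 10 ft³, 12 ft³ left
storage unit 1: place 4 ft³, 0 ft³ left
5 storage units × 50 ft³ = 250 ft³; used 227 ft³; unused 23 ft³.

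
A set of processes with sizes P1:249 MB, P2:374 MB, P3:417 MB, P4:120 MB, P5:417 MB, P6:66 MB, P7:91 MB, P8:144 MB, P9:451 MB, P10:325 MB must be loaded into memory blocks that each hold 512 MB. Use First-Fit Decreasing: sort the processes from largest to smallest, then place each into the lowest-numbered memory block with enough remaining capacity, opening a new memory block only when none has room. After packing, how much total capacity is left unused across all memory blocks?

418

Sorted descending: 451, 417, 417, 374, 325, 249, 144, 120, 91, 66.
memory block 1: place 451 MB, 61 MB left
memory block 2: place 417 MB, 95 MB left
memory block 3: place 417 MB, 95 MB left
memory block 4: place 374 MB, 138 MB left
memory block 5: place 325 MB, 187 MB left
memory block 6: place 249 MB, 263 MB left
memory block 5: place 144 MB, 43 MB left
memory block 4: place 120 MB, 18 MB left
memory block 2: place 91 MB, 4 MB left
memory block 3: place 66 MB, 29 MB left
6 memory blocks × 512 MB = 3072 MB; used 2654 MB; unused 418 MB.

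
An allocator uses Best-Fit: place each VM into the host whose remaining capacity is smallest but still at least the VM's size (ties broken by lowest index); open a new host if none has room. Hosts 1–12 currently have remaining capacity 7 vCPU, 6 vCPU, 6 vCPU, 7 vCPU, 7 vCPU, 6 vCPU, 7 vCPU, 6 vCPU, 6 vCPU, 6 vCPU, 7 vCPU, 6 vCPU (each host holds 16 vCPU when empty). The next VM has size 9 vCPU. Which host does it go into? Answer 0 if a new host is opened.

No host has ≥ 9 vCPU free, so a new host is opened.

0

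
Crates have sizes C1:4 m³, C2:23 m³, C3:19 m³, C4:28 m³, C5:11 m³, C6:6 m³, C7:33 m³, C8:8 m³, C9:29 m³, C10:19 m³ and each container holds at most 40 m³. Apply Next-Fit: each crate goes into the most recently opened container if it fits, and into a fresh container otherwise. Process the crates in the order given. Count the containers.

6

C1 (4 m³) → container 1 (remaining 36 m³)
C2 (23 m³) → container 1 (remaining 13 m³)
C3 (19 m³) → container 2 (remaining 21 m³)
C4 (28 m³) → container 3 (remaining 12 m³)
C5 (11 m³) → container 3 (remaining 1 m³)
C6 (6 m³) → container 4 (remaining 34 m³)
C7 (33 m³) → container 4 (remaining 1 m³)
C8 (8 m³) → container 5 (remaining 32 m³)
C9 (29 m³) → container 5 (remaining 3 m³)
C10 (19 m³) → container 6 (remaining 21 m³)
Final containers: [4,23] [19] [28,11] [6,33] [8,29] [19].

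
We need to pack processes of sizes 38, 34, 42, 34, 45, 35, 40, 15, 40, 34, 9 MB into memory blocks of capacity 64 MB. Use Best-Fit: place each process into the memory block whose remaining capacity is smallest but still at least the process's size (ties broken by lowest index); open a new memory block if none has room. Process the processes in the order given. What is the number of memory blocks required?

Put 38 MB in memory block 1; 26 MB remain.
Put 34 MB in memory block 2; 30 MB remain.
Put 42 MB in memory block 3; 22 MB remain.
Put 34 MB in memory block 4; 30 MB remain.
Put 45 MB in memory block 5; 19 MB remain.
Put 35 MB in memory block 6; 29 MB remain.
Put 40 MB in memory block 7; 24 MB remain.
Put 15 MB in memory block 5; 4 MB remain.
Put 40 MB in memory block 8; 24 MB remain.
Put 34 MB in memory block 9; 30 MB remain.
Put 9 MB in memory block 3; 13 MB remain.

9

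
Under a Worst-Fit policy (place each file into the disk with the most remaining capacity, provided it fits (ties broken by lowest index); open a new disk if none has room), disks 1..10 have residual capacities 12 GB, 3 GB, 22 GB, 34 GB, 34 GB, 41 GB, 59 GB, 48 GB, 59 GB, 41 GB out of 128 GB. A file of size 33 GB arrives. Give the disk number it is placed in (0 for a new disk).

Disks with room: disk 4 (34 GB), disk 5 (34 GB), disk 6 (41 GB), disk 7 (59 GB), disk 8 (48 GB), disk 9 (59 GB), disk 10 (41 GB).
Most room is disk 7 with 59 GB free.

7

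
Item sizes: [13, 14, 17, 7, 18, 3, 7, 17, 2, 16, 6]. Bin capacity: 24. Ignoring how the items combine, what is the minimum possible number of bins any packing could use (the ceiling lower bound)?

Total size = 13 + 14 + 17 + 7 + 18 + 3 + 7 + 17 + 2 + 16 + 6 = 120.
⌈120 / 24⌉ = 5.

5 bins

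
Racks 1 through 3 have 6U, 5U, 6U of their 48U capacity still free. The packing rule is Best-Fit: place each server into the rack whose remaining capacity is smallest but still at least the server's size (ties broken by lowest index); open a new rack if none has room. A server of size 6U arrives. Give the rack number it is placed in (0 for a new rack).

1

Racks with room: rack 1 (6U), rack 3 (6U).
Tightest fit is rack 1 with 6U free.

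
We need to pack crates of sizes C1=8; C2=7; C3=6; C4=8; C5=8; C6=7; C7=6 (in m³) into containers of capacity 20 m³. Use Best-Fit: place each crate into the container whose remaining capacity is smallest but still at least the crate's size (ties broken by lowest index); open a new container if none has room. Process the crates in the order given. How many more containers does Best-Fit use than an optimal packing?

Best-Fit: [8,7] [6,8,6] [8,7] → 3 containers.
Total size 50 m³; any packing needs at least ⌈50/20⌉ = 3 containers.
So 3 is already optimal.

0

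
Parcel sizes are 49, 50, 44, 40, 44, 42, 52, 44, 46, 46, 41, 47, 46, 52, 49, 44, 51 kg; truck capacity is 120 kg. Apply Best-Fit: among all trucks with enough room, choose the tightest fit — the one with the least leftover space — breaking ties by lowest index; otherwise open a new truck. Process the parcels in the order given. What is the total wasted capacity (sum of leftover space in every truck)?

293

49 kg → truck 1 (remaining 71 kg)
50 kg → truck 1 (remaining 21 kg)
44 kg → truck 2 (remaining 76 kg)
40 kg → truck 2 (remaining 36 kg)
44 kg → truck 3 (remaining 76 kg)
42 kg → truck 3 (remaining 34 kg)
52 kg → truck 4 (remaining 68 kg)
44 kg → truck 4 (remaining 24 kg)
46 kg → truck 5 (remaining 74 kg)
46 kg → truck 5 (remaining 28 kg)
41 kg → truck 6 (remaining 79 kg)
47 kg → truck 6 (remaining 32 kg)
46 kg → truck 7 (remaining 74 kg)
52 kg → truck 7 (remaining 22 kg)
49 kg → truck 8 (remaining 71 kg)
44 kg → truck 8 (remaining 27 kg)
51 kg → truck 9 (remaining 69 kg)
9 trucks × 120 kg = 1080 kg; used 787 kg; unused 293 kg.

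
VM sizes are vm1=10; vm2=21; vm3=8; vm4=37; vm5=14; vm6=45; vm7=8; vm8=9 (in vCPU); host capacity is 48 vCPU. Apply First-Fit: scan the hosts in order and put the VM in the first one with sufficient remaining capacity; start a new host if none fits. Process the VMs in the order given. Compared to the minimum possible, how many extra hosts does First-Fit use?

0

First-Fit: [10,21,8,8] [37,9] [14] [45] → 4 hosts.
Total size 152 vCPU; any packing needs at least ⌈152/48⌉ = 4 hosts.
So 4 is already optimal.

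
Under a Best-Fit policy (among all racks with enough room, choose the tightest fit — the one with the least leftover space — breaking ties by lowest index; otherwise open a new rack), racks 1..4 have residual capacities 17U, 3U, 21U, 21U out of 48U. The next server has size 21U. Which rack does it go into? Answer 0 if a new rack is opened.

3

Racks with room: rack 3 (21U), rack 4 (21U).
Tightest fit is rack 3 with 21U free.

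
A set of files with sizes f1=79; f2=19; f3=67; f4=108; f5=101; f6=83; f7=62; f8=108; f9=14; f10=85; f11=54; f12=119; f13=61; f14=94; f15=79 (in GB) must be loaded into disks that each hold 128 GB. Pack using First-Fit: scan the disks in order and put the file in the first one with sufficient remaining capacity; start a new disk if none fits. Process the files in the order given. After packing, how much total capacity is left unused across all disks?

275

Put f1 (79 GB) in disk 1; 49 GB remain.
Put f2 (19 GB) in disk 1; 30 GB remain.
Put f3 (67 GB) in disk 2; 61 GB remain.
Put f4 (108 GB) in disk 3; 20 GB remain.
Put f5 (101 GB) in disk 4; 27 GB remain.
Put f6 (83 GB) in disk 5; 45 GB remain.
Put f7 (62 GB) in disk 6; 66 GB remain.
Put f8 (108 GB) in disk 7; 20 GB remain.
Put f9 (14 GB) in disk 1; 16 GB remain.
Put f10 (85 GB) in disk 8; 43 GB remain.
Put f11 (54 GB) in disk 2; 7 GB remain.
Put f12 (119 GB) in disk 9; 9 GB remain.
Put f13 (61 GB) in disk 6; 5 GB remain.
Put f14 (94 GB) in disk 10; 34 GB remain.
Put f15 (79 GB) in disk 11; 49 GB remain.
11 disks × 128 GB = 1408 GB; used 1133 GB; unused 275 GB.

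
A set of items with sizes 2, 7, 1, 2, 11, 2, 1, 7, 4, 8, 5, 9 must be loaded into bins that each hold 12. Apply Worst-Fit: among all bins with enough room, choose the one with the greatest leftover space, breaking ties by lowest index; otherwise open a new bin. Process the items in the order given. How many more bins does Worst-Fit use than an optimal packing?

1

Worst-Fit: [2,7,1,2] [11] [2,1,7] [4,8] [5] [9] → 6 bins.
Total size 59; any packing needs at least ⌈59/12⌉ = 5 bins.
An optimal packing achieves that bound: [11,1] [9,2,1] [8,4] [7,5] [7,2,2] → 5 bins.
Excess: 6 − 5 = 1.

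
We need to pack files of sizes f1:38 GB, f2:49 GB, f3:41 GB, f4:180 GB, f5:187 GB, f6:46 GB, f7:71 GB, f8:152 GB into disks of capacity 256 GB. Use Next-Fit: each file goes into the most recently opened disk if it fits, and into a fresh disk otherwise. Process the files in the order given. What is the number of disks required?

f1 (38 GB) → disk 1 (remaining 218 GB)
f2 (49 GB) → disk 1 (remaining 169 GB)
f3 (41 GB) → disk 1 (remaining 128 GB)
f4 (180 GB) → disk 2 (remaining 76 GB)
f5 (187 GB) → disk 3 (remaining 69 GB)
f6 (46 GB) → disk 3 (remaining 23 GB)
f7 (71 GB) → disk 4 (remaining 185 GB)
f8 (152 GB) → disk 4 (remaining 33 GB)
Final disks: [38,49,41] [180] [187,46] [71,152].

4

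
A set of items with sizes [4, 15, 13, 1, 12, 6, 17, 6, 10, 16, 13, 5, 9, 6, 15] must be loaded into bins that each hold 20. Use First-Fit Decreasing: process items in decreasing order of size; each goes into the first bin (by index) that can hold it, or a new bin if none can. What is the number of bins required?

8 bins

Sorted descending: 17, 16, 15, 15, 13, 13, 12, 10, 9, 6, 6, 6, 5, 4, 1.
Put 17 in bin 1; 3 remain.
Put 16 in bin 2; 4 remain.
Put 15 in bin 3; 5 remain.
Put 15 in bin 4; 5 remain.
Put 13 in bin 5; 7 remain.
Put 13 in bin 6; 7 remain.
Put 12 in bin 7; 8 remain.
Put 10 in bin 8; 10 remain.
Put 9 in bin 8; 1 remain.
Put 6 in bin 5; 1 remain.
Put 6 in bin 6; 1 remain.
Put 6 in bin 7; 2 remain.
Put 5 in bin 3; 0 remain.
Put 4 in bin 2; 0 remain.
Put 1 in bin 1; 2 remain.
Final bins: [17,1] [16,4] [15,5] [15] [13,6] [13,6] [12,6] [10,9].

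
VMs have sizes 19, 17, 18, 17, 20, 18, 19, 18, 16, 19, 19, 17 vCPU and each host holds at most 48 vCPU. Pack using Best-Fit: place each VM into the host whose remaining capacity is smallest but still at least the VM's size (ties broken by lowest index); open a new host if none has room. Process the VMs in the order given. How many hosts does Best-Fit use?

6 hosts

19 vCPU → host 1 (remaining 29 vCPU)
17 vCPU → host 1 (remaining 12 vCPU)
18 vCPU → host 2 (remaining 30 vCPU)
17 vCPU → host 2 (remaining 13 vCPU)
20 vCPU → host 3 (remaining 28 vCPU)
18 vCPU → host 3 (remaining 10 vCPU)
19 vCPU → host 4 (remaining 29 vCPU)
18 vCPU → host 4 (remaining 11 vCPU)
16 vCPU → host 5 (remaining 32 vCPU)
19 vCPU → host 5 (remaining 13 vCPU)
19 vCPU → host 6 (remaining 29 vCPU)
17 vCPU → host 6 (remaining 12 vCPU)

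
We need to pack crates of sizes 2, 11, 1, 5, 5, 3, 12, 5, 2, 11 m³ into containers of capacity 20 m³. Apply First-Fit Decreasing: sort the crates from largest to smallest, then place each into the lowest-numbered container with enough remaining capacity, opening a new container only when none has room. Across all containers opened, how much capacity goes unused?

Sorted descending: 12, 11, 11, 5, 5, 5, 3, 2, 2, 1.
12 m³ → container 1 (remaining 8 m³)
11 m³ → container 2 (remaining 9 m³)
11 m³ → container 3 (remaining 9 m³)
5 m³ → container 1 (remaining 3 m³)
5 m³ → container 2 (remaining 4 m³)
5 m³ → container 3 (remaining 4 m³)
3 m³ → container 1 (remaining 0 m³)
2 m³ → container 2 (remaining 2 m³)
2 m³ → container 2 (remaining 0 m³)
1 m³ → container 3 (remaining 3 m³)
3 containers × 20 m³ = 60 m³; used 57 m³; unused 3 m³.

3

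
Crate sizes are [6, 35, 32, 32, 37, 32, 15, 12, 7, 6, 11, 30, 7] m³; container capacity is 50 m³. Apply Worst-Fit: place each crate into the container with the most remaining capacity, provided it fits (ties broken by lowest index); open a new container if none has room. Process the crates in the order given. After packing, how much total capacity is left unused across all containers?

6 m³ → container 1 (remaining 44 m³)
35 m³ → container 1 (remaining 9 m³)
32 m³ → container 2 (remaining 18 m³)
32 m³ → container 3 (remaining 18 m³)
37 m³ → container 4 (remaining 13 m³)
32 m³ → container 5 (remaining 18 m³)
15 m³ → container 2 (remaining 3 m³)
12 m³ → container 3 (remaining 6 m³)
7 m³ → container 5 (remaining 11 m³)
6 m³ → container 4 (remaining 7 m³)
11 m³ → container 5 (remaining 0 m³)
30 m³ → container 6 (remaining 20 m³)
7 m³ → container 6 (remaining 13 m³)
6 containers × 50 m³ = 300 m³; used 262 m³; unused 38 m³.

38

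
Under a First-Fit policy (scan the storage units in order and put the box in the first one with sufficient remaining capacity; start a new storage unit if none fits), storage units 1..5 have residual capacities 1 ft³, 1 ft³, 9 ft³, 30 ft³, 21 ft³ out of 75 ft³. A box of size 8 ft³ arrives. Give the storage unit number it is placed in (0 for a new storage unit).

Storage units with room: storage unit 3 (9 ft³), storage unit 4 (30 ft³), storage unit 5 (21 ft³).
The first with room is storage unit 3.

3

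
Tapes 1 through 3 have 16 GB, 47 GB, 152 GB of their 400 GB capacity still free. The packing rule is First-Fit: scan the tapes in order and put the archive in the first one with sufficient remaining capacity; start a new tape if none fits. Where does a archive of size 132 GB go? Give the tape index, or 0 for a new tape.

Tapes with room: tape 3 (152 GB).
The first with room is tape 3.

3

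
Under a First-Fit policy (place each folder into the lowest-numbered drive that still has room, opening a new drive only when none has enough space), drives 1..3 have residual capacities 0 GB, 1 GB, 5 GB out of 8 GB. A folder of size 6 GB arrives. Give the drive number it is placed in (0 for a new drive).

No drive has ≥ 6 GB free, so a new drive is opened.

0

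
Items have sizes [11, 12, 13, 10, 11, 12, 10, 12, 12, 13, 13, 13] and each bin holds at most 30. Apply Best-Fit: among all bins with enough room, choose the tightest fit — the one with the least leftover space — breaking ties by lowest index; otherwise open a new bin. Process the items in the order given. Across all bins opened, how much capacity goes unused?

Put 11 in bin 1; 19 remain.
Put 12 in bin 1; 7 remain.
Put 13 in bin 2; 17 remain.
Put 10 in bin 2; 7 remain.
Put 11 in bin 3; 19 remain.
Put 12 in bin 3; 7 remain.
Put 10 in bin 4; 20 remain.
Put 12 in bin 4; 8 remain.
Put 12 in bin 5; 18 remain.
Put 13 in bin 5; 5 remain.
Put 13 in bin 6; 17 remain.
Put 13 in bin 6; 4 remain.
6 bins × 30 = 180; used 142; unused 38.

38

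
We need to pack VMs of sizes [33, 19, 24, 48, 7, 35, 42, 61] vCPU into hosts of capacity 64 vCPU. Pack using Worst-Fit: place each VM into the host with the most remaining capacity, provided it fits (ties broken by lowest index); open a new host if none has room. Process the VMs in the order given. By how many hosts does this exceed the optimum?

1

Worst-Fit: [33,19] [24,7] [48] [35] [42] [61] → 6 hosts.
Total size 269 vCPU; any packing needs at least ⌈269/64⌉ = 5 hosts.
An optimal packing achieves that bound: [61] [48,7] [42,19] [35,24] [33] → 5 hosts.
Excess: 6 − 5 = 1.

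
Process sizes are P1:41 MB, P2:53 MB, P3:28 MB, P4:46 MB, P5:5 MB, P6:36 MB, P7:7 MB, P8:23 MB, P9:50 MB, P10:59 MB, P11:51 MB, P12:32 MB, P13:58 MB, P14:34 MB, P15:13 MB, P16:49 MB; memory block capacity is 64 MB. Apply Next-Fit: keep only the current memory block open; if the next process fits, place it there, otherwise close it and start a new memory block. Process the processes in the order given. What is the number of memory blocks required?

13

P1 (41 MB) → memory block 1 (remaining 23 MB)
P2 (53 MB) → memory block 2 (remaining 11 MB)
P3 (28 MB) → memory block 3 (remaining 36 MB)
P4 (46 MB) → memory block 4 (remaining 18 MB)
P5 (5 MB) → memory block 4 (remaining 13 MB)
P6 (36 MB) → memory block 5 (remaining 28 MB)
P7 (7 MB) → memory block 5 (remaining 21 MB)
P8 (23 MB) → memory block 6 (remaining 41 MB)
P9 (50 MB) → memory block 7 (remaining 14 MB)
P10 (59 MB) → memory block 8 (remaining 5 MB)
P11 (51 MB) → memory block 9 (remaining 13 MB)
P12 (32 MB) → memory block 10 (remaining 32 MB)
P13 (58 MB) → memory block 11 (remaining 6 MB)
P14 (34 MB) → memory block 12 (remaining 30 MB)
P15 (13 MB) → memory block 12 (remaining 17 MB)
P16 (49 MB) → memory block 13 (remaining 15 MB)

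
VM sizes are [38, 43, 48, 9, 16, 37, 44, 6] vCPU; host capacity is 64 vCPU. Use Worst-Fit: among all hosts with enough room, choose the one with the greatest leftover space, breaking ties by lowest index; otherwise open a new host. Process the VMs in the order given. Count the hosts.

38 vCPU → host 1 (remaining 26 vCPU)
43 vCPU → host 2 (remaining 21 vCPU)
48 vCPU → host 3 (remaining 16 vCPU)
9 vCPU → host 1 (remaining 17 vCPU)
16 vCPU → host 2 (remaining 5 vCPU)
37 vCPU → host 4 (remaining 27 vCPU)
44 vCPU → host 5 (remaining 20 vCPU)
6 vCPU → host 4 (remaining 21 vCPU)

5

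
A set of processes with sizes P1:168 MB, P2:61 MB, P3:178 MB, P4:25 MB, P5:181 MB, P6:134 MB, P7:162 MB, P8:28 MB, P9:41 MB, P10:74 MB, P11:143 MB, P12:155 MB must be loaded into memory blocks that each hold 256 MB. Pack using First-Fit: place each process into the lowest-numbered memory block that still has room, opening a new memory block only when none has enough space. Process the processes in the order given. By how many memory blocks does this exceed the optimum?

First-Fit: [168,61,25] [178,28,41] [181,74] [134] [162] [143] [155] → 7 memory blocks.
7 processes exceed 128 MB (half the capacity), and no two of those can share a memory block, so at least 7 memory blocks are needed.
So 7 is already optimal.

0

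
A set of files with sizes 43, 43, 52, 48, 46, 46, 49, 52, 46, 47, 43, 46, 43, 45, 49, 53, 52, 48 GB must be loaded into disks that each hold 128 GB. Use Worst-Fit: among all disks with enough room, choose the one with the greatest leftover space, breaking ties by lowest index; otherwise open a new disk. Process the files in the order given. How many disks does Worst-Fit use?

9

Put 43 GB in disk 1; 85 GB remain.
Put 43 GB in disk 1; 42 GB remain.
Put 52 GB in disk 2; 76 GB remain.
Put 48 GB in disk 2; 28 GB remain.
Put 46 GB in disk 3; 82 GB remain.
Put 46 GB in disk 3; 36 GB remain.
Put 49 GB in disk 4; 79 GB remain.
Put 52 GB in disk 4; 27 GB remain.
Put 46 GB in disk 5; 82 GB remain.
Put 47 GB in disk 5; 35 GB remain.
Put 43 GB in disk 6; 85 GB remain.
Put 46 GB in disk 6; 39 GB remain.
Put 43 GB in disk 7; 85 GB remain.
Put 45 GB in disk 7; 40 GB remain.
Put 49 GB in disk 8; 79 GB remain.
Put 53 GB in disk 8; 26 GB remain.
Put 52 GB in disk 9; 76 GB remain.
Put 48 GB in disk 9; 28 GB remain.
Final disks: [43,43] [52,48] [46,46] [49,52] [46,47] [43,46] [43,45] [49,53] [52,48].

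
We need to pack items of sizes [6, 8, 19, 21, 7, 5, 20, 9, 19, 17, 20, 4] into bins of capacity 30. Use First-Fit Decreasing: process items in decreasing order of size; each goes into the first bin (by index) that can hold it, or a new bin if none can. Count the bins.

6

Sorted descending: 21, 20, 20, 19, 19, 17, 9, 8, 7, 6, 5, 4.
Put 21 in bin 1; 9 remain.
Put 20 in bin 2; 10 remain.
Put 20 in bin 3; 10 remain.
Put 19 in bin 4; 11 remain.
Put 19 in bin 5; 11 remain.
Put 17 in bin 6; 13 remain.
Put 9 in bin 1; 0 remain.
Put 8 in bin 2; 2 remain.
Put 7 in bin 3; 3 remain.
Put 6 in bin 4; 5 remain.
Put 5 in bin 4; 0 remain.
Put 4 in bin 5; 7 remain.
Final bins: [21,9] [20,8] [20,7] [19,6,5] [19,4] [17].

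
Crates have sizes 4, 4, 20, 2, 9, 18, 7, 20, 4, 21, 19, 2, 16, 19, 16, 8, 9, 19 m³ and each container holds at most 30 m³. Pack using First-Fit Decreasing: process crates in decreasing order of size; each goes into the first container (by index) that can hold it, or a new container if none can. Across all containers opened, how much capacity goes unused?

Sorted descending: 21, 20, 20, 19, 19, 19, 18, 16, 16, 9, 9, 8, 7, 4, 4, 4, 2, 2.
container 1: place 21 m³, 9 m³ left
container 2: place 20 m³, 10 m³ left
container 3: place 20 m³, 10 m³ left
container 4: place 19 m³, 11 m³ left
container 5: place 19 m³, 11 m³ left
container 6: place 19 m³, 11 m³ left
container 7: place 18 m³, 12 m³ left
container 8: place 16 m³, 14 m³ left
container 9: place 16 m³, 14 m³ left
container 1: place 9 m³, 0 m³ left
container 2: place 9 m³, 1 m³ left
container 3: place 8 m³, 2 m³ left
container 4: place 7 m³, 4 m³ left
container 4: place 4 m³, 0 m³ left
container 5: place 4 m³, 7 m³ left
container 5: place 4 m³, 3 m³ left
container 3: place 2 m³, 0 m³ left
container 5: place 2 m³, 1 m³ left
9 containers × 30 m³ = 270 m³; used 217 m³; unused 53 m³.

53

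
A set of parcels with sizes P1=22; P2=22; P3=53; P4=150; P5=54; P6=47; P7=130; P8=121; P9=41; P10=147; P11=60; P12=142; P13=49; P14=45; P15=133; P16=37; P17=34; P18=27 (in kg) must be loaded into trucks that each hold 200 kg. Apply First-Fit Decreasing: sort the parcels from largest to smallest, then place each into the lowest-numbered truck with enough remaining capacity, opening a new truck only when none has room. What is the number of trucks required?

7

Sorted descending: 150, 147, 142, 133, 130, 121, 60, 54, 53, 49, 47, 45, 41, 37, 34, 27, 22, 22.
150 kg → truck 1 (remaining 50 kg)
147 kg → truck 2 (remaining 53 kg)
142 kg → truck 3 (remaining 58 kg)
133 kg → truck 4 (remaining 67 kg)
130 kg → truck 5 (remaining 70 kg)
121 kg → truck 6 (remaining 79 kg)
60 kg → truck 4 (remaining 7 kg)
54 kg → truck 3 (remaining 4 kg)
53 kg → truck 2 (remaining 0 kg)
49 kg → truck 1 (remaining 1 kg)
47 kg → truck 5 (remaining 23 kg)
45 kg → truck 6 (remaining 34 kg)
41 kg → truck 7 (remaining 159 kg)
37 kg → truck 7 (remaining 122 kg)
34 kg → truck 6 (remaining 0 kg)
27 kg → truck 7 (remaining 95 kg)
22 kg → truck 5 (remaining 1 kg)
22 kg → truck 7 (remaining 73 kg)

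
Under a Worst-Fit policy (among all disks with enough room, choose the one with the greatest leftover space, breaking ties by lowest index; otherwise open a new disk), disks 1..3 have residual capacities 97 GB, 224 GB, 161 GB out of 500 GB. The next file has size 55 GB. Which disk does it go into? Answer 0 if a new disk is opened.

Disks with room: disk 1 (97 GB), disk 2 (224 GB), disk 3 (161 GB).
Most room is disk 2 with 224 GB free.

2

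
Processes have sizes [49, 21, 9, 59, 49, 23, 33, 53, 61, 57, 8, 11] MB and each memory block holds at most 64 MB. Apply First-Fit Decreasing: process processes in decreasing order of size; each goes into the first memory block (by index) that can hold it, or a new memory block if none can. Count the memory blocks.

Sorted descending: 61, 59, 57, 53, 49, 49, 33, 23, 21, 11, 9, 8.
61 MB → memory block 1 (remaining 3 MB)
59 MB → memory block 2 (remaining 5 MB)
57 MB → memory block 3 (remaining 7 MB)
53 MB → memory block 4 (remaining 11 MB)
49 MB → memory block 5 (remaining 15 MB)
49 MB → memory block 6 (remaining 15 MB)
33 MB → memory block 7 (remaining 31 MB)
23 MB → memory block 7 (remaining 8 MB)
21 MB → memory block 8 (remaining 43 MB)
11 MB → memory block 4 (remaining 0 MB)
9 MB → memory block 5 (remaining 6 MB)
8 MB → memory block 6 (remaining 7 MB)
Final memory blocks: [61] [59] [57] [53,11] [49,9] [49,8] [33,23] [21].

8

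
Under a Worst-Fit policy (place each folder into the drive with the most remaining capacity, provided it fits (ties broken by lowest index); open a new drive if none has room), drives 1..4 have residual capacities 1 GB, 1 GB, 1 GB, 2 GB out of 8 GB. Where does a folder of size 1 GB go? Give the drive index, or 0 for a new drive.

Drives with room: drive 1 (1 GB), drive 2 (1 GB), drive 3 (1 GB), drive 4 (2 GB).
Most room is drive 4 with 2 GB free.

4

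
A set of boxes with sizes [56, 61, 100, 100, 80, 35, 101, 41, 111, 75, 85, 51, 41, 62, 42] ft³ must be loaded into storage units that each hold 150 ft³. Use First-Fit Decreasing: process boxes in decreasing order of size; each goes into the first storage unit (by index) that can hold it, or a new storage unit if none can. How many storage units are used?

8 storage units

Sorted descending: 111, 101, 100, 100, 85, 80, 75, 62, 61, 56, 51, 42, 41, 41, 35.
storage unit 1: place 111 ft³, 39 ft³ left
storage unit 2: place 101 ft³, 49 ft³ left
storage unit 3: place 100 ft³, 50 ft³ left
storage unit 4: place 100 ft³, 50 ft³ left
storage unit 5: place 85 ft³, 65 ft³ left
storage unit 6: place 80 ft³, 70 ft³ left
storage unit 7: place 75 ft³, 75 ft³ left
storage unit 5: place 62 ft³, 3 ft³ left
storage unit 6: place 61 ft³, 9 ft³ left
storage unit 7: place 56 ft³, 19 ft³ left
storage unit 8: place 51 ft³, 99 ft³ left
storage unit 2: place 42 ft³, 7 ft³ left
storage unit 3: place 41 ft³, 9 ft³ left
storage unit 4: place 41 ft³, 9 ft³ left
storage unit 1: place 35 ft³, 4 ft³ left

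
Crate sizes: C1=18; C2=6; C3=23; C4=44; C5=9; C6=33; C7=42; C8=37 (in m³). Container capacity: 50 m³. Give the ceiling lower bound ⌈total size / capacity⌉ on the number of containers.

5

Total size = 18 + 6 + 23 + 44 + 9 + 33 + 42 + 37 = 212 m³.
⌈212 / 50⌉ = 5.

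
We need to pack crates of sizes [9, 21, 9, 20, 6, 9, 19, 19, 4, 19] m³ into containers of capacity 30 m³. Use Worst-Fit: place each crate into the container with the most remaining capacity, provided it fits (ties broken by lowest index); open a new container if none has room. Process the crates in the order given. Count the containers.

6 containers

9 m³ → container 1 (remaining 21 m³)
21 m³ → container 1 (remaining 0 m³)
9 m³ → container 2 (remaining 21 m³)
20 m³ → container 2 (remaining 1 m³)
6 m³ → container 3 (remaining 24 m³)
9 m³ → container 3 (remaining 15 m³)
19 m³ → container 4 (remaining 11 m³)
19 m³ → container 5 (remaining 11 m³)
4 m³ → container 3 (remaining 11 m³)
19 m³ → container 6 (remaining 11 m³)
Final containers: [9,21] [9,20] [6,9,4] [19] [19] [19].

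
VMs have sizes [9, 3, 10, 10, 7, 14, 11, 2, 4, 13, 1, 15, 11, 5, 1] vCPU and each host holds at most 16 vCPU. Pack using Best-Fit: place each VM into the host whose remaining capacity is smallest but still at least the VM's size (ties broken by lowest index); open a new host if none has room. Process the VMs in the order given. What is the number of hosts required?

9 vCPU → host 1 (remaining 7 vCPU)
3 vCPU → host 1 (remaining 4 vCPU)
10 vCPU → host 2 (remaining 6 vCPU)
10 vCPU → host 3 (remaining 6 vCPU)
7 vCPU → host 4 (remaining 9 vCPU)
14 vCPU → host 5 (remaining 2 vCPU)
11 vCPU → host 6 (remaining 5 vCPU)
2 vCPU → host 5 (remaining 0 vCPU)
4 vCPU → host 1 (remaining 0 vCPU)
13 vCPU → host 7 (remaining 3 vCPU)
1 vCPU → host 7 (remaining 2 vCPU)
15 vCPU → host 8 (remaining 1 vCPU)
11 vCPU → host 9 (remaining 5 vCPU)
5 vCPU → host 6 (remaining 0 vCPU)
1 vCPU → host 8 (remaining 0 vCPU)
Final hosts: [9,3,4] [10] [10] [7] [14,2] [11,5] [13,1] [15,1] [11].

9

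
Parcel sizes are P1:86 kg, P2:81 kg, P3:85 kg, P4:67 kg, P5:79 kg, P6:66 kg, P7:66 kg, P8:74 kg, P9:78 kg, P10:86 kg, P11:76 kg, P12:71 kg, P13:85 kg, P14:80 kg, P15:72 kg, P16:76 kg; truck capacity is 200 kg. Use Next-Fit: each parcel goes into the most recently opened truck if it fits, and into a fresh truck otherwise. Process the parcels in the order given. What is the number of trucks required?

Put P1 (86 kg) in truck 1; 114 kg remain.
Put P2 (81 kg) in truck 1; 33 kg remain.
Put P3 (85 kg) in truck 2; 115 kg remain.
Put P4 (67 kg) in truck 2; 48 kg remain.
Put P5 (79 kg) in truck 3; 121 kg remain.
Put P6 (66 kg) in truck 3; 55 kg remain.
Put P7 (66 kg) in truck 4; 134 kg remain.
Put P8 (74 kg) in truck 4; 60 kg remain.
Put P9 (78 kg) in truck 5; 122 kg remain.
Put P10 (86 kg) in truck 5; 36 kg remain.
Put P11 (76 kg) in truck 6; 124 kg remain.
Put P12 (71 kg) in truck 6; 53 kg remain.
Put P13 (85 kg) in truck 7; 115 kg remain.
Put P14 (80 kg) in truck 7; 35 kg remain.
Put P15 (72 kg) in truck 8; 128 kg remain.
Put P16 (76 kg) in truck 8; 52 kg remain.
Final trucks: [86,81] [85,67] [79,66] [66,74] [78,86] [76,71] [85,80] [72,76].

8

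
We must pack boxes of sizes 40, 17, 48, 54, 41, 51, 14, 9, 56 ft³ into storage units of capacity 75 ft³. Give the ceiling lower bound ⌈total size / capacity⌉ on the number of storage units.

Total size = 40 + 17 + 48 + 54 + 41 + 51 + 14 + 9 + 56 = 330 ft³.
⌈330 / 75⌉ = 5.

5 storage units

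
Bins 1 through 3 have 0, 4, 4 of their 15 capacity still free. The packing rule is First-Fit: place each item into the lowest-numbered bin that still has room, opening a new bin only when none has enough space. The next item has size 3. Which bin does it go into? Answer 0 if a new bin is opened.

Bins with room: bin 2 (4), bin 3 (4).
The first with room is bin 2.

2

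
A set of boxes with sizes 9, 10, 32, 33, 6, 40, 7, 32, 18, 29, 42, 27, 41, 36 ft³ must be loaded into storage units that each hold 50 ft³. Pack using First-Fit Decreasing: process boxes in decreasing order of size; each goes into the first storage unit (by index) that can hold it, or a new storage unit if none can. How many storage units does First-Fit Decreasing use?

9

Sorted descending: 42, 41, 40, 36, 33, 32, 32, 29, 27, 18, 10, 9, 7, 6.
Put 42 ft³ in storage unit 1; 8 ft³ remain.
Put 41 ft³ in storage unit 2; 9 ft³ remain.
Put 40 ft³ in storage unit 3; 10 ft³ remain.
Put 36 ft³ in storage unit 4; 14 ft³ remain.
Put 33 ft³ in storage unit 5; 17 ft³ remain.
Put 32 ft³ in storage unit 6; 18 ft³ remain.
Put 32 ft³ in storage unit 7; 18 ft³ remain.
Put 29 ft³ in storage unit 8; 21 ft³ remain.
Put 27 ft³ in storage unit 9; 23 ft³ remain.
Put 18 ft³ in storage unit 6; 0 ft³ remain.
Put 10 ft³ in storage unit 3; 0 ft³ remain.
Put 9 ft³ in storage unit 2; 0 ft³ remain.
Put 7 ft³ in storage unit 1; 1 ft³ remain.
Put 6 ft³ in storage unit 4; 8 ft³ remain.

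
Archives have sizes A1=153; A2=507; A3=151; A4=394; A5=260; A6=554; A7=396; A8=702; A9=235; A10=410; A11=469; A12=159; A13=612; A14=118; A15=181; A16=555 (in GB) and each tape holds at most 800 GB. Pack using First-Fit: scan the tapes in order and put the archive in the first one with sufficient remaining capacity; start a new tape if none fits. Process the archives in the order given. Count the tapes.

Put A1 (153 GB) in tape 1; 647 GB remain.
Put A2 (507 GB) in tape 1; 140 GB remain.
Put A3 (151 GB) in tape 2; 649 GB remain.
Put A4 (394 GB) in tape 2; 255 GB remain.
Put A5 (260 GB) in tape 3; 540 GB remain.
Put A6 (554 GB) in tape 4; 246 GB remain.
Put A7 (396 GB) in tape 3; 144 GB remain.
Put A8 (702 GB) in tape 5; 98 GB remain.
Put A9 (235 GB) in tape 2; 20 GB remain.
Put A10 (410 GB) in tape 6; 390 GB remain.
Put A11 (469 GB) in tape 7; 331 GB remain.
Put A12 (159 GB) in tape 4; 87 GB remain.
Put A13 (612 GB) in tape 8; 188 GB remain.
Put A14 (118 GB) in tape 1; 22 GB remain.
Put A15 (181 GB) in tape 6; 209 GB remain.
Put A16 (555 GB) in tape 9; 245 GB remain.

9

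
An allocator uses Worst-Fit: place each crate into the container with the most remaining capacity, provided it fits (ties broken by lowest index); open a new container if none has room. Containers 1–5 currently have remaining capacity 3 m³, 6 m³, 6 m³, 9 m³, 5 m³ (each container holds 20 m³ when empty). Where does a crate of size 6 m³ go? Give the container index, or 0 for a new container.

4

Containers with room: container 2 (6 m³), container 3 (6 m³), container 4 (9 m³).
Most room is container 4 with 9 m³ free.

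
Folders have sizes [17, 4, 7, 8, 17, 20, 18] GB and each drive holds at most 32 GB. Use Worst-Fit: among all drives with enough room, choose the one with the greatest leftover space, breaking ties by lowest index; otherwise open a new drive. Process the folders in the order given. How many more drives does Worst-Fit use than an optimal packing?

0

Worst-Fit: [17,4,7] [8,17] [20] [18] → 4 drives.
4 folders exceed 16 GB (half the capacity), and no two of those can share a drive, so at least 4 drives are needed.
So 4 is already optimal.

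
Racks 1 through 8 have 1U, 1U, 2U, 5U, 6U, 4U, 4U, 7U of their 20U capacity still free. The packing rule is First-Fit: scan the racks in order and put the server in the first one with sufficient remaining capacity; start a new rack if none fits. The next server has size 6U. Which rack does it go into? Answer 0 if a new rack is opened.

Racks with room: rack 5 (6U), rack 8 (7U).
The first with room is rack 5.

5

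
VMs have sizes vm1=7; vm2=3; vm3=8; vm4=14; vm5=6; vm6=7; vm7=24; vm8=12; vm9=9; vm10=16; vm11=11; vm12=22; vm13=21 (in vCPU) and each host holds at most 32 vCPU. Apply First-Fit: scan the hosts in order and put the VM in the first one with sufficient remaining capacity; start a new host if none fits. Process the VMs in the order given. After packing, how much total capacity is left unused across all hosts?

Put vm1 (7 vCPU) in host 1; 25 vCPU remain.
Put vm2 (3 vCPU) in host 1; 22 vCPU remain.
Put vm3 (8 vCPU) in host 1; 14 vCPU remain.
Put vm4 (14 vCPU) in host 1; 0 vCPU remain.
Put vm5 (6 vCPU) in host 2; 26 vCPU remain.
Put vm6 (7 vCPU) in host 2; 19 vCPU remain.
Put vm7 (24 vCPU) in host 3; 8 vCPU remain.
Put vm8 (12 vCPU) in host 2; 7 vCPU remain.
Put vm9 (9 vCPU) in host 4; 23 vCPU remain.
Put vm10 (16 vCPU) in host 4; 7 vCPU remain.
Put vm11 (11 vCPU) in host 5; 21 vCPU remain.
Put vm12 (22 vCPU) in host 6; 10 vCPU remain.
Put vm13 (21 vCPU) in host 5; 0 vCPU remain.
6 hosts × 32 vCPU = 192 vCPU; used 160 vCPU; unused 32 vCPU.

32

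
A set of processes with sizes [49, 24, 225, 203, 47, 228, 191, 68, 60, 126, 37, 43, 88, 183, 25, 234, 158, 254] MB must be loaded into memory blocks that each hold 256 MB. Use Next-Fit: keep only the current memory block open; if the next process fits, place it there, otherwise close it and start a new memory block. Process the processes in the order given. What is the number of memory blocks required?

11

Put 49 MB in memory block 1; 207 MB remain.
Put 24 MB in memory block 1; 183 MB remain.
Put 225 MB in memory block 2; 31 MB remain.
Put 203 MB in memory block 3; 53 MB remain.
Put 47 MB in memory block 3; 6 MB remain.
Put 228 MB in memory block 4; 28 MB remain.
Put 191 MB in memory block 5; 65 MB remain.
Put 68 MB in memory block 6; 188 MB remain.
Put 60 MB in memory block 6; 128 MB remain.
Put 126 MB in memory block 6; 2 MB remain.
Put 37 MB in memory block 7; 219 MB remain.
Put 43 MB in memory block 7; 176 MB remain.
Put 88 MB in memory block 7; 88 MB remain.
Put 183 MB in memory block 8; 73 MB remain.
Put 25 MB in memory block 8; 48 MB remain.
Put 234 MB in memory block 9; 22 MB remain.
Put 158 MB in memory block 10; 98 MB remain.
Put 254 MB in memory block 11; 2 MB remain.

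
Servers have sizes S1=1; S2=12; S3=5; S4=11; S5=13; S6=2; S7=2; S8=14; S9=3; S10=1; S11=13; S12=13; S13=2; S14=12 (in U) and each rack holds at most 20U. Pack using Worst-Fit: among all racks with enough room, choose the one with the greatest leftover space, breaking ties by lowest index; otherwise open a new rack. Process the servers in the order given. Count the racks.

Put S1 (1U) in rack 1; 19U remain.
Put S2 (12U) in rack 1; 7U remain.
Put S3 (5U) in rack 1; 2U remain.
Put S4 (11U) in rack 2; 9U remain.
Put S5 (13U) in rack 3; 7U remain.
Put S6 (2U) in rack 2; 7U remain.
Put S7 (2U) in rack 2; 5U remain.
Put S8 (14U) in rack 4; 6U remain.
Put S9 (3U) in rack 3; 4U remain.
Put S10 (1U) in rack 4; 5U remain.
Put S11 (13U) in rack 5; 7U remain.
Put S12 (13U) in rack 6; 7U remain.
Put S13 (2U) in rack 5; 5U remain.
Put S14 (12U) in rack 7; 8U remain.

7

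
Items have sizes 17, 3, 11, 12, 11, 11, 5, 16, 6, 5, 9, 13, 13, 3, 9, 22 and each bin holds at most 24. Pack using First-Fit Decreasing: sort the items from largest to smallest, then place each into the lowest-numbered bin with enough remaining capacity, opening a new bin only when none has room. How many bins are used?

Sorted descending: 22, 17, 16, 13, 13, 12, 11, 11, 11, 9, 9, 6, 5, 5, 3, 3.
Put 22 in bin 1; 2 remain.
Put 17 in bin 2; 7 remain.
Put 16 in bin 3; 8 remain.
Put 13 in bin 4; 11 remain.
Put 13 in bin 5; 11 remain.
Put 12 in bin 6; 12 remain.
Put 11 in bin 4; 0 remain.
Put 11 in bin 5; 0 remain.
Put 11 in bin 6; 1 remain.
Put 9 in bin 7; 15 remain.
Put 9 in bin 7; 6 remain.
Put 6 in bin 2; 1 remain.
Put 5 in bin 3; 3 remain.
Put 5 in bin 7; 1 remain.
Put 3 in bin 3; 0 remain.
Put 3 in bin 8; 21 remain.

8 bins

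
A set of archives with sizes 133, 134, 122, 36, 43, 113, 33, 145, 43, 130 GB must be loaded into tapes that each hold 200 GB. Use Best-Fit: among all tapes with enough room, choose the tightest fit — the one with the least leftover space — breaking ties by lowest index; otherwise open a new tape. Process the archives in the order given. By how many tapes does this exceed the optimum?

Best-Fit: [133,43] [134,36] [122,33,43] [113] [145] [130] → 6 tapes.
6 archives exceed 100 GB (half the capacity), and no two of those can share a tape, so at least 6 tapes are needed.
So 6 is already optimal.

0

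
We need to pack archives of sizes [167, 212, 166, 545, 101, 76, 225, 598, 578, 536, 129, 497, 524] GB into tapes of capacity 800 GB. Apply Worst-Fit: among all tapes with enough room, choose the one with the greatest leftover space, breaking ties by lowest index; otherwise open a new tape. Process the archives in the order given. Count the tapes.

167 GB → tape 1 (remaining 633 GB)
212 GB → tape 1 (remaining 421 GB)
166 GB → tape 1 (remaining 255 GB)
545 GB → tape 2 (remaining 255 GB)
101 GB → tape 1 (remaining 154 GB)
76 GB → tape 2 (remaining 179 GB)
225 GB → tape 3 (remaining 575 GB)
598 GB → tape 4 (remaining 202 GB)
578 GB → tape 5 (remaining 222 GB)
536 GB → tape 3 (remaining 39 GB)
129 GB → tape 5 (remaining 93 GB)
497 GB → tape 6 (remaining 303 GB)
524 GB → tape 7 (remaining 276 GB)

7 tapes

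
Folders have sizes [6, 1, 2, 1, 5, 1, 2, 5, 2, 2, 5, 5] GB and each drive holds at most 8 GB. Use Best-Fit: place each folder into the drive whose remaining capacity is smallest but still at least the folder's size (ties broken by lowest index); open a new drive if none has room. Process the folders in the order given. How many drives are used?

drive 1: place 6 GB, 2 GB left
drive 1: place 1 GB, 1 GB left
drive 2: place 2 GB, 6 GB left
drive 1: place 1 GB, 0 GB left
drive 2: place 5 GB, 1 GB left
drive 2: place 1 GB, 0 GB left
drive 3: place 2 GB, 6 GB left
drive 3: place 5 GB, 1 GB left
drive 4: place 2 GB, 6 GB left
drive 4: place 2 GB, 4 GB left
drive 5: place 5 GB, 3 GB left
drive 6: place 5 GB, 3 GB left
Final drives: [6,1,1] [2,5,1] [2,5] [2,2] [5] [5].

6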